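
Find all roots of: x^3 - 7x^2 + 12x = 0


The constant term is 0, so x = 0 is a root. Factor out x:
  x^2 - 7x + 12 = 0
Solve the quadratic x^2 - 7x + 12 = 0: discriminant = (-7)^2 - 4(1)(12) = 49 - 48 = 1.
sqrt(1) = 1, so x = (7 ± 1)/2: x = 4 or x = 3.
Collecting all roots found:

x = 0, x = 3, x = 4


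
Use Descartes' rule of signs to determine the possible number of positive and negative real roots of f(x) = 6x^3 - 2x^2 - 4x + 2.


Descartes' rule of signs:

For positive roots, count sign changes in f(x) = 6x^3 - 2x^2 - 4x + 2:
Signs of coefficients: +, -, -, +
Number of sign changes: 2
Possible positive real roots: 2, 0

For negative roots, examine f(-x) = -6x^3 - 2x^2 + 4x + 2:
Signs of coefficients: -, -, +, +
Number of sign changes: 1
Possible negative real roots: 1

Positive roots: 2 or 0; Negative roots: 1


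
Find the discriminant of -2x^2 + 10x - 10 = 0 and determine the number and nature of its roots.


For ax^2 + bx + c = 0, discriminant D = b^2 - 4ac
Here a = -2, b = 10, c = -10
D = (10)^2 - 4(-2)(-10) = 100 - 80 = 20

D = 20 > 0 but not a perfect square
The equation has 2 distinct real irrational roots.

Discriminant = 20, 2 distinct real irrational roots


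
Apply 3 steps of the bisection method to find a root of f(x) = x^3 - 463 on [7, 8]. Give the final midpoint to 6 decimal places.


f(x) = x^3 - 463
f(7) = -120 < 0
f(8) = 49 > 0

Step 1: midpoint = (7.000000 + 8.000000)/2 = 7.500000
  f(7.500000) = -41.125000
  f(mid) < 0, so root is in [7.500000, 8.000000]

Step 2: midpoint = (7.500000 + 8.000000)/2 = 7.750000
  f(7.750000) = 2.484375
  f(mid) > 0, so root is in [7.500000, 7.750000]

Step 3: midpoint = (7.500000 + 7.750000)/2 = 7.625000
  f(7.625000) = -19.677734
  f(mid) < 0, so root is in [7.625000, 7.750000]

midpoint = 7.625000


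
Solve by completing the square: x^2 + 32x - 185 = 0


Start: x^2 + 32x - 185 = 0
Move constant: x^2 + 32x = 185
Half of 32 is 16, squared is 256
Add 256 to both sides: x^2 + 32x + 256 = 441
(x + 16)^2 = 441
x + 16 = ±21
x = -16 + 21 = 5 or x = -16 - 21 = -37

x = -37, x = 5


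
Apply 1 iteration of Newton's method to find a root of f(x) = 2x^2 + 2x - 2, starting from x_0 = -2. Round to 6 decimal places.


Newton's method: x_(n+1) = x_n - f(x_n)/f'(x_n)
f(x) = 2x^2 + 2x - 2
f'(x) = 4x + 2

Iteration 1:
  f(-2.000000) = 2.000000
  f'(-2.000000) = -6.000000
  x_1 = -2.000000 - (2.000000)/(-6.000000) = -1.666667

x_1 = -1.666667


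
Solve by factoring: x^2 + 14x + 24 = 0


We need two numbers that multiply to 24 and add to 14.
Those numbers are 12 and 2 (since 12 * 2 = 24 and 12 + 2 = 14).
So x^2 + 14x + 24 = (x + 12)(x + 2) = 0
Setting each factor to zero: x = -12 or x = -2

x = -12, x = -2


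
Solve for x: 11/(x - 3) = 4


Multiply both sides by (x - 3): 11 = 4(x - 3)
Distribute: 11 = 4x - 12
4x = 11 + 12 = 23
x = 23/4

x = 23/4


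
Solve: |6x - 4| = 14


An absolute value equation |expr| = 14 gives two cases:
Case 1: 6x - 4 = 14
  6x = 18, so x = 3
Case 2: 6x - 4 = -14
  6x = -10, so x = -5/3

x = -5/3, x = 3


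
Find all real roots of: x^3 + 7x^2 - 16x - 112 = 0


Let p(x) = x^3 + 7x^2 - 16x - 112. By the rational root theorem (leading coefficient 1), any rational root is an integer divisor of 112: try ±1, ±2, ... in turn.
Test x = 1: value = -120 ≠ 0.
Test x = -1: value = -90 ≠ 0.
Test x = 2: value = -108 ≠ 0.
Test x = -2: value = -60 ≠ 0.
Test x = 4: value = 0 ✓, so (x - 4) is a factor.
Synthetic division by (x - 4): bring down 1; 1(4) + 7 = 11; 11(4) - 16 = 28; 28(4) - 112 = 0 → quotient x^2 + 11x + 28, remainder 0.
Solve the quadratic x^2 + 11x + 28 = 0: discriminant = 11^2 - 4(1)(28) = 121 - 112 = 9.
sqrt(9) = 3, so x = (-11 ± 3)/2: x = -4 or x = -7.

x = -7, x = -4, x = 4


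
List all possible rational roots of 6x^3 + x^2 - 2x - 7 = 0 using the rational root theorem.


Rational root theorem: possible roots are ±p/q where:
  p divides the constant term (-7): p ∈ {1, 7}
  q divides the leading coefficient (6): q ∈ {1, 2, 3, 6}

All possible rational roots: -7, -7/2, -7/3, -7/6, -1, -1/2, -1/3, -1/6, 1/6, 1/3, 1/2, 1, 7/6, 7/3, 7/2, 7

-7, -7/2, -7/3, -7/6, -1, -1/2, -1/3, -1/6, 1/6, 1/3, 1/2, 1, 7/6, 7/3, 7/2, 7


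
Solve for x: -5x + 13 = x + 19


Starting with: -5x + 13 = x + 19
Move all x terms to left: (-5 - 1)x = 19 - 13
Simplify: -6x = 6
Divide both sides by -6: x = -1

x = -1


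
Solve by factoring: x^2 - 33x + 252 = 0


We need two numbers that multiply to 252 and add to -33.
Those numbers are -12 and -21 (since (-12) * (-21) = 252 and (-12) + (-21) = -33).
So x^2 - 33x + 252 = (x - 12)(x - 21) = 0
Setting each factor to zero: x = 12 or x = 21

x = 12, x = 21


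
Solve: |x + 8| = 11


An absolute value equation |expr| = 11 gives two cases:
Case 1: x + 8 = 11
  x = 3, so x = 3
Case 2: x + 8 = -11
  x = -19, so x = -19

x = -19, x = 3


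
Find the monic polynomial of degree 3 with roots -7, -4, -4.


A monic polynomial with roots -7, -4, -4 is:
p(x) = (x + 7)(x + 4)(x + 4)
After multiplying by (x + 7): x + 7
After multiplying by (x + 4): x^2 + 11x + 28
After multiplying by (x + 4): x^3 + 15x^2 + 72x + 112

x^3 + 15x^2 + 72x + 112


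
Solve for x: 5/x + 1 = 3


Subtract 1 from both sides: 5/x = 2
Multiply both sides by x: 5 = 2 * x
Divide by 2: x = 5/2

x = 5/2


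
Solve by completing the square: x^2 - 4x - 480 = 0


Start: x^2 - 4x - 480 = 0
Move constant: x^2 - 4x = 480
Half of -4 is -2, squared is 4
Add 4 to both sides: x^2 - 4x + 4 = 484
(x - 2)^2 = 484
x - 2 = ±22
x = 2 + 22 = 24 or x = 2 - 22 = -20

x = -20, x = 24


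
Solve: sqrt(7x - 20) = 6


Square both sides: 7x - 20 = 6^2 = 36
7x = 36 + 20 = 56
x = 8
Check: sqrt(7*8 - 20) = sqrt(36) = 6 ✓

x = 8


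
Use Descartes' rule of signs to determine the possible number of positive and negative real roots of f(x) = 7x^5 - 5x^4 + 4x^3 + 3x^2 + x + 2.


Descartes' rule of signs:

For positive roots, count sign changes in f(x) = 7x^5 - 5x^4 + 4x^3 + 3x^2 + x + 2:
Signs of coefficients: +, -, +, +, +, +
Number of sign changes: 2
Possible positive real roots: 2, 0

For negative roots, examine f(-x) = -7x^5 - 5x^4 - 4x^3 + 3x^2 - x + 2:
Signs of coefficients: -, -, -, +, -, +
Number of sign changes: 3
Possible negative real roots: 3, 1

Positive roots: 2 or 0; Negative roots: 3 or 1


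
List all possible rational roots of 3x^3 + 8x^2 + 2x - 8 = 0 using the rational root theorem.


Rational root theorem: possible roots are ±p/q where:
  p divides the constant term (-8): p ∈ {1, 2, 4, 8}
  q divides the leading coefficient (3): q ∈ {1, 3}

All possible rational roots: -8, -4, -8/3, -2, -4/3, -1, -2/3, -1/3, 1/3, 2/3, 1, 4/3, 2, 8/3, 4, 8

-8, -4, -8/3, -2, -4/3, -1, -2/3, -1/3, 1/3, 2/3, 1, 4/3, 2, 8/3, 4, 8


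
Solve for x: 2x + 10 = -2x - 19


Starting with: 2x + 10 = -2x - 19
Move all x terms to left: (2 + 2)x = -19 - 10
Simplify: 4x = -29
Divide both sides by 4: x = -29/4

x = -29/4


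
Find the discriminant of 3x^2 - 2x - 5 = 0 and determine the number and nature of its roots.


For ax^2 + bx + c = 0, discriminant D = b^2 - 4ac
Here a = 3, b = -2, c = -5
D = (-2)^2 - 4(3)(-5) = 4 + 60 = 64

D = 64 > 0 and is a perfect square (sqrt = 8)
The equation has 2 distinct real rational roots.

Discriminant = 64, 2 distinct real rational roots


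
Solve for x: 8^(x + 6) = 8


Express both sides with the same base.
8 = 8^1
Since the bases match, equate exponents: x + 6 = 1
So x = 1 - (6) = -5

x = -5


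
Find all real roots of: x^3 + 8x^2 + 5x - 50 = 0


Let p(x) = x^3 + 8x^2 + 5x - 50. By the rational root theorem (leading coefficient 1), any rational root is an integer divisor of 50: try ±1, ±2, ... in turn.
Test x = 1: value = -36 ≠ 0.
Test x = -1: value = -48 ≠ 0.
Test x = 2: value = 0 ✓, so (x - 2) is a factor.
Synthetic division by (x - 2): bring down 1; 1(2) + 8 = 10; 10(2) + 5 = 25; 25(2) - 50 = 0 → quotient x^2 + 10x + 25, remainder 0.
Solve the quadratic x^2 + 10x + 25 = 0: discriminant = 10^2 - 4(1)(25) = 100 - 100 = 0.
Discriminant = 0, so a double root: x = -10/2 = -5.

x = -5 (multiplicity 2), x = 2


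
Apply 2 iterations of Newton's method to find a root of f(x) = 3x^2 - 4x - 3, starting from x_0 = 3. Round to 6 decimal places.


Newton's method: x_(n+1) = x_n - f(x_n)/f'(x_n)
f(x) = 3x^2 - 4x - 3
f'(x) = 6x - 4

Iteration 1:
  f(3.000000) = 12.000000
  f'(3.000000) = 14.000000
  x_1 = 3.000000 - (12.000000)/(14.000000) = 2.142857

Iteration 2:
  f(2.142857) = 2.204082
  f'(2.142857) = 8.857143
  x_2 = 2.142857 - (2.204082)/(8.857143) = 1.894009

x_2 = 1.894009


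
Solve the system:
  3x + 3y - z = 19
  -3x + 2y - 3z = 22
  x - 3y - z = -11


Using Cramer's rule. Expand each determinant along the first row.
D  = 3*[2*(-1) - (-3)*(-3)] - 3*[(-3)*(-1) - (-3)*1] + (-1)*[(-3)*(-3) - 2*1]
  = 3*(-11) - 3*(6) + (-1)*(7) = -58
Dx = 19*[2*(-1) - (-3)*(-3)] - 3*[22*(-1) - (-3)*(-11)] + (-1)*[22*(-3) - 2*(-11)]
  = 19*(-11) - 3*(-55) + (-1)*(-44) = 0
Dy = 3*[22*(-1) - (-3)*(-11)] - 19*[(-3)*(-1) - (-3)*1] + (-1)*[(-3)*(-11) - 22*1]
  = 3*(-55) - 19*(6) + (-1)*(11) = -290
Dz = 3*[2*(-11) - 22*(-3)] - 3*[(-3)*(-11) - 22*1] + 19*[(-3)*(-3) - 2*1]
  = 3*(44) - 3*(11) + 19*(7) = 232
x = Dx/D = 0/-58 = 0, y = Dy/D = -290/-58 = 5, z = Dz/D = 232/-58 = -4
Check eq1: (3)(0) + (3)(5) + (-1)(-4) = 19 = 19 ✓
Check eq2: (-3)(0) + (2)(5) + (-3)(-4) = 22 = 22 ✓
Check eq3: (1)(0) + (-3)(5) + (-1)(-4) = -11 = -11 ✓

x = 0, y = 5, z = -4


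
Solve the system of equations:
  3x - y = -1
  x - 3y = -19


Using Cramer's rule:
Determinant D = (3)(-3) - (1)(-1) = -9 + 1 = -8
Dx = (-1)(-3) - (-19)(-1) = 3 - 19 = -16
Dy = (3)(-19) - (1)(-1) = -57 + 1 = -56
x = Dx/D = -16/-8 = 2
y = Dy/D = -56/-8 = 7

x = 2, y = 7


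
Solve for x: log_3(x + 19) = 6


Convert to exponential form: x + 19 = 3^6 = 729
x = 729 - 19 = 710
Check: log_3(710 + 19) = log_3(729) = log_3(729) = 6 ✓

x = 710


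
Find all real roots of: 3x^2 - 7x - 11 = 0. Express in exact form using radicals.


Using the quadratic formula: x = (-b ± sqrt(b^2 - 4ac)) / (2a)
Here a = 3, b = -7, c = -11
Discriminant = b^2 - 4ac = (-7)^2 - 4(3)(-11) = 49 + 132 = 181
Since discriminant = 181 > 0, there are two real roots.
x = (7 ± sqrt(181)) / 6
Numerically: x ≈ 3.4089 or x ≈ -1.0756

x = (7 + sqrt(181)) / 6 or x = (7 - sqrt(181)) / 6


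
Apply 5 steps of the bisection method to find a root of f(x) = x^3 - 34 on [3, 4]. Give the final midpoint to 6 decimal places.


f(x) = x^3 - 34
f(3) = -7 < 0
f(4) = 30 > 0

Step 1: midpoint = (3.000000 + 4.000000)/2 = 3.500000
  f(3.500000) = 8.875000
  f(mid) > 0, so root is in [3.000000, 3.500000]

Step 2: midpoint = (3.000000 + 3.500000)/2 = 3.250000
  f(3.250000) = 0.328125
  f(mid) > 0, so root is in [3.000000, 3.250000]

Step 3: midpoint = (3.000000 + 3.250000)/2 = 3.125000
  f(3.125000) = -3.482422
  f(mid) < 0, so root is in [3.125000, 3.250000]

Step 4: midpoint = (3.125000 + 3.250000)/2 = 3.187500
  f(3.187500) = -1.614502
  f(mid) < 0, so root is in [3.187500, 3.250000]

Step 5: midpoint = (3.187500 + 3.250000)/2 = 3.218750
  f(3.218750) = -0.652618
  f(mid) < 0, so root is in [3.218750, 3.250000]

midpoint = 3.218750


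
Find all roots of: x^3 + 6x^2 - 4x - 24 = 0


Let p(x) = x^3 + 6x^2 - 4x - 24. By the rational root theorem (leading coefficient 1), any rational root is an integer divisor of 24: try ±1, ±2, ... in turn.
Test x = 1: value = -21 ≠ 0.
Test x = -1: value = -15 ≠ 0.
Test x = 2: value = 0 ✓, so (x - 2) is a factor.
Synthetic division by (x - 2): bring down 1; 1(2) + 6 = 8; 8(2) - 4 = 12; 12(2) - 24 = 0 → quotient x^2 + 8x + 12, remainder 0.
Solve the quadratic x^2 + 8x + 12 = 0: discriminant = 8^2 - 4(1)(12) = 64 - 48 = 16.
sqrt(16) = 4, so x = (-8 ± 4)/2: x = -2 or x = -6.
Collecting all roots found:

x = -6, x = -2, x = 2


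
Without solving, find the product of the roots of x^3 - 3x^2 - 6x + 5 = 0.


By Vieta's formulas for x^3 + bx^2 + cx + d = 0:
  r1 + r2 + r3 = -b/a = 3
  r1*r2 + r1*r3 + r2*r3 = c/a = -6
  r1*r2*r3 = -d/a = -5


Product = -5


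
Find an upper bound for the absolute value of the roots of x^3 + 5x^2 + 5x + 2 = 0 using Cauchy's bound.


Cauchy's bound: all roots r satisfy |r| <= 1 + max(|a_i/a_n|) for i = 0,...,n-1
where a_n is the leading coefficient.

Coefficients: [1, 5, 5, 2]
Leading coefficient a_n = 1
Ratios |a_i/a_n|: 5, 5, 2
Maximum ratio: 5
Cauchy's bound: |r| <= 1 + 5 = 6

Upper bound = 6


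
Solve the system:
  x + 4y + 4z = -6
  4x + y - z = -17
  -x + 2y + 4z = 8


Using Cramer's rule. Expand each determinant along the first row.
D  = 1*[1*4 - (-1)*2] - 4*[4*4 - (-1)*(-1)] + 4*[4*2 - 1*(-1)]
  = 1*(6) - 4*(15) + 4*(9) = -18
Dx = (-6)*[1*4 - (-1)*2] - 4*[(-17)*4 - (-1)*8] + 4*[(-17)*2 - 1*8]
  = (-6)*(6) - 4*(-60) + 4*(-42) = 36
Dy = 1*[(-17)*4 - (-1)*8] - (-6)*[4*4 - (-1)*(-1)] + 4*[4*8 - (-17)*(-1)]
  = 1*(-60) - (-6)*(15) + 4*(15) = 90
Dz = 1*[1*8 - (-17)*2] - 4*[4*8 - (-17)*(-1)] + (-6)*[4*2 - 1*(-1)]
  = 1*(42) - 4*(15) + (-6)*(9) = -72
x = Dx/D = 36/-18 = -2, y = Dy/D = 90/-18 = -5, z = Dz/D = -72/-18 = 4
Check eq1: (1)(-2) + (4)(-5) + (4)(4) = -6 = -6 ✓
Check eq2: (4)(-2) + (1)(-5) + (-1)(4) = -17 = -17 ✓
Check eq3: (-1)(-2) + (2)(-5) + (4)(4) = 8 = 8 ✓

x = -2, y = -5, z = 4


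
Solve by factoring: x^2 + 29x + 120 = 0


We need two numbers that multiply to 120 and add to 29.
Those numbers are 24 and 5 (since 24 * 5 = 120 and 24 + 5 = 29).
So x^2 + 29x + 120 = (x + 24)(x + 5) = 0
Setting each factor to zero: x = -24 or x = -5

x = -24, x = -5


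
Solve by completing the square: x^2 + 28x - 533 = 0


Start: x^2 + 28x - 533 = 0
Move constant: x^2 + 28x = 533
Half of 28 is 14, squared is 196
Add 196 to both sides: x^2 + 28x + 196 = 729
(x + 14)^2 = 729
x + 14 = ±27
x = -14 + 27 = 13 or x = -14 - 27 = -41

x = -41, x = 13


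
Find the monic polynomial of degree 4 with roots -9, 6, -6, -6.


A monic polynomial with roots -9, 6, -6, -6 is:
p(x) = (x + 9)(x - 6)(x + 6)(x + 6)
After multiplying by (x + 9): x + 9
After multiplying by (x - 6): x^2 + 3x - 54
After multiplying by (x + 6): x^3 + 9x^2 - 36x - 324
After multiplying by (x + 6): x^4 + 15x^3 + 18x^2 - 540x - 1944

x^4 + 15x^3 + 18x^2 - 540x - 1944


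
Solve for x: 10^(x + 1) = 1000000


Express both sides with the same base.
1000000 = 10^6
Since the bases match, equate exponents: x + 1 = 6
So x = 6 - (1) = 5

x = 5


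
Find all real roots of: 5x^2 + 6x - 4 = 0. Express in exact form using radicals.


Using the quadratic formula: x = (-b ± sqrt(b^2 - 4ac)) / (2a)
Here a = 5, b = 6, c = -4
Discriminant = b^2 - 4ac = 6^2 - 4(5)(-4) = 36 + 80 = 116
Since discriminant = 116 > 0, there are two real roots.
x = (-6 ± 2*sqrt(29)) / 10
Simplifying: x = (-3 ± sqrt(29)) / 5
Numerically: x ≈ 0.4770 or x ≈ -1.6770

x = (-3 + sqrt(29)) / 5 or x = (-3 - sqrt(29)) / 5


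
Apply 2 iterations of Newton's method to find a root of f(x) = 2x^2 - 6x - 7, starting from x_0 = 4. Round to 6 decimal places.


Newton's method: x_(n+1) = x_n - f(x_n)/f'(x_n)
f(x) = 2x^2 - 6x - 7
f'(x) = 4x - 6

Iteration 1:
  f(4.000000) = 1.000000
  f'(4.000000) = 10.000000
  x_1 = 4.000000 - (1.000000)/(10.000000) = 3.900000

Iteration 2:
  f(3.900000) = 0.020000
  f'(3.900000) = 9.600000
  x_2 = 3.900000 - (0.020000)/(9.600000) = 3.897917

x_2 = 3.897917


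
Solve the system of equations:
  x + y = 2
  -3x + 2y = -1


Using Cramer's rule:
Determinant D = (1)(2) - (-3)(1) = 2 + 3 = 5
Dx = (2)(2) - (-1)(1) = 4 + 1 = 5
Dy = (1)(-1) - (-3)(2) = -1 + 6 = 5
x = Dx/D = 5/5 = 1
y = Dy/D = 5/5 = 1

x = 1, y = 1


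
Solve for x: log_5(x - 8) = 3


Convert to exponential form: x - 8 = 5^3 = 125
x = 125 + 8 = 133
Check: log_5(133 - 8) = log_5(125) = log_5(125) = 3 ✓

x = 133


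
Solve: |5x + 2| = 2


An absolute value equation |expr| = 2 gives two cases:
Case 1: 5x + 2 = 2
  5x = 0, so x = 0
Case 2: 5x + 2 = -2
  5x = -4, so x = -4/5

x = -4/5, x = 0


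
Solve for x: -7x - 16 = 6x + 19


Starting with: -7x - 16 = 6x + 19
Move all x terms to left: (-7 - 6)x = 19 + 16
Simplify: -13x = 35
Divide both sides by -13: x = -35/13

x = -35/13


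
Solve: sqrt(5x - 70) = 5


Square both sides: 5x - 70 = 5^2 = 25
5x = 25 + 70 = 95
x = 19
Check: sqrt(5*19 - 70) = sqrt(25) = 5 ✓

x = 19


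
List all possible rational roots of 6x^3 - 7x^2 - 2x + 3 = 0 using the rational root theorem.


Rational root theorem: possible roots are ±p/q where:
  p divides the constant term (3): p ∈ {1, 3}
  q divides the leading coefficient (6): q ∈ {1, 2, 3, 6}

All possible rational roots: -3, -3/2, -1, -1/2, -1/3, -1/6, 1/6, 1/3, 1/2, 1, 3/2, 3

-3, -3/2, -1, -1/2, -1/3, -1/6, 1/6, 1/3, 1/2, 1, 3/2, 3


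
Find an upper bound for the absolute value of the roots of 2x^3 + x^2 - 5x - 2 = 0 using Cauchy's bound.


Cauchy's bound: all roots r satisfy |r| <= 1 + max(|a_i/a_n|) for i = 0,...,n-1
where a_n is the leading coefficient.

Coefficients: [2, 1, -5, -2]
Leading coefficient a_n = 2
Ratios |a_i/a_n|: 1/2, 5/2, 1
Maximum ratio: 5/2
Cauchy's bound: |r| <= 1 + 5/2 = 7/2

Upper bound = 7/2


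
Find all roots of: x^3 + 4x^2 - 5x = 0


The constant term is 0, so x = 0 is a root. Factor out x:
  x^2 + 4x - 5 = 0
Solve the quadratic x^2 + 4x - 5 = 0: discriminant = 4^2 - 4(1)(-5) = 16 + 20 = 36.
sqrt(36) = 6, so x = (-4 ± 6)/2: x = 1 or x = -5.
Collecting all roots found:

x = -5, x = 0, x = 1


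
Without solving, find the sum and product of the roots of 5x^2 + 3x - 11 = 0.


By Vieta's formulas for ax^2 + bx + c = 0:
  Sum of roots = -b/a
  Product of roots = c/a

Here a = 5, b = 3, c = -11
Sum = -(3)/5 = -3/5
Product = -11/5 = -11/5

Sum = -3/5, Product = -11/5


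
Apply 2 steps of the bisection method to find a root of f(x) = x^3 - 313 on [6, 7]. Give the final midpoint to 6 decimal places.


f(x) = x^3 - 313
f(6) = -97 < 0
f(7) = 30 > 0

Step 1: midpoint = (6.000000 + 7.000000)/2 = 6.500000
  f(6.500000) = -38.375000
  f(mid) < 0, so root is in [6.500000, 7.000000]

Step 2: midpoint = (6.500000 + 7.000000)/2 = 6.750000
  f(6.750000) = -5.453125
  f(mid) < 0, so root is in [6.750000, 7.000000]

midpoint = 6.750000


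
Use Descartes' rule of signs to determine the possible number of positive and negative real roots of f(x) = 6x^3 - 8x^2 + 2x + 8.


Descartes' rule of signs:

For positive roots, count sign changes in f(x) = 6x^3 - 8x^2 + 2x + 8:
Signs of coefficients: +, -, +, +
Number of sign changes: 2
Possible positive real roots: 2, 0

For negative roots, examine f(-x) = -6x^3 - 8x^2 - 2x + 8:
Signs of coefficients: -, -, -, +
Number of sign changes: 1
Possible negative real roots: 1

Positive roots: 2 or 0; Negative roots: 1


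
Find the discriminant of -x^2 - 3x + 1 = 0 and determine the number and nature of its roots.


For ax^2 + bx + c = 0, discriminant D = b^2 - 4ac
Here a = -1, b = -3, c = 1
D = (-3)^2 - 4(-1)(1) = 9 + 4 = 13

D = 13 > 0 but not a perfect square
The equation has 2 distinct real irrational roots.

Discriminant = 13, 2 distinct real irrational roots


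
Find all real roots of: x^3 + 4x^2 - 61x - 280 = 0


Let p(x) = x^3 + 4x^2 - 61x - 280. By the rational root theorem (leading coefficient 1), any rational root is an integer divisor of 280: try ±1, ±2, ... in turn.
Test x = 1: value = -336 ≠ 0.
Test x = -1: value = -216 ≠ 0.
Test x = 2: value = -378 ≠ 0.
Test x = -2: value = -150 ≠ 0.
Test x = 4: value = -396 ≠ 0.
Test x = -4: value = -36 ≠ 0.
Test x = 5: value = -360 ≠ 0.
Test x = -5: value = 0 ✓, so (x + 5) is a factor.
Synthetic division by (x + 5): bring down 1; 1(-5) + 4 = -1; (-1)(-5) - 61 = -56; (-56)(-5) - 280 = 0 → quotient x^2 - x - 56, remainder 0.
Solve the quadratic x^2 - x - 56 = 0: discriminant = (-1)^2 - 4(1)(-56) = 1 + 224 = 225.
sqrt(225) = 15, so x = (1 ± 15)/2: x = 8 or x = -7.

x = -7, x = -5, x = 8


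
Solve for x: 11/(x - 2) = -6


Multiply both sides by (x - 2): 11 = -6(x - 2)
Distribute: 11 = -6x + 12
-6x = 11 - 12 = -1
x = 1/6

x = 1/6


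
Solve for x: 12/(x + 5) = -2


Multiply both sides by (x + 5): 12 = -2(x + 5)
Distribute: 12 = -2x - 10
-2x = 12 + 10 = 22
x = -11

x = -11


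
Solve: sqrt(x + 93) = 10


Square both sides: x + 93 = 10^2 = 100
x = 100 - 93 = 7
x = 7
Check: sqrt(1*7 + 93) = sqrt(100) = 10 ✓

x = 7


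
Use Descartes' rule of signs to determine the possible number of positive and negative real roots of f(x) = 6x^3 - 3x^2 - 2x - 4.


Descartes' rule of signs:

For positive roots, count sign changes in f(x) = 6x^3 - 3x^2 - 2x - 4:
Signs of coefficients: +, -, -, -
Number of sign changes: 1
Possible positive real roots: 1

For negative roots, examine f(-x) = -6x^3 - 3x^2 + 2x - 4:
Signs of coefficients: -, -, +, -
Number of sign changes: 2
Possible negative real roots: 2, 0

Positive roots: 1; Negative roots: 2 or 0


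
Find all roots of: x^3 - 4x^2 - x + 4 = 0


Let p(x) = x^3 - 4x^2 - x + 4. By the rational root theorem (leading coefficient 1), any rational root is an integer divisor of 4: try ±1, ±2, ... in turn.
Test x = 1: value = 0 ✓, so (x - 1) is a factor.
Synthetic division by (x - 1): bring down 1; 1(1) - 4 = -3; (-3)(1) - 1 = -4; (-4)(1) + 4 = 0 → quotient x^2 - 3x - 4, remainder 0.
Solve the quadratic x^2 - 3x - 4 = 0: discriminant = (-3)^2 - 4(1)(-4) = 9 + 16 = 25.
sqrt(25) = 5, so x = (3 ± 5)/2: x = 4 or x = -1.
Collecting all roots found:

x = -1, x = 1, x = 4


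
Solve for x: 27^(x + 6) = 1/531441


Express both sides with the same base.
1/531441 = 27^(-4)
Since the bases match, equate exponents: x + 6 = -4
So x = -4 - (6) = -10

x = -10


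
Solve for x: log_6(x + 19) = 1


Convert to exponential form: x + 19 = 6^1 = 6
x = 6 - 19 = -13
Check: log_6(-13 + 19) = log_6(6) = log_6(6) = 1 ✓

x = -13


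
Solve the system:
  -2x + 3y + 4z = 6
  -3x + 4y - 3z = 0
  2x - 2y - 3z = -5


Using Cramer's rule. Expand each determinant along the first row.
D  = (-2)*[4*(-3) - (-3)*(-2)] - 3*[(-3)*(-3) - (-3)*2] + 4*[(-3)*(-2) - 4*2]
  = (-2)*(-18) - 3*(15) + 4*(-2) = -17
Dx = 6*[4*(-3) - (-3)*(-2)] - 3*[0*(-3) - (-3)*(-5)] + 4*[0*(-2) - 4*(-5)]
  = 6*(-18) - 3*(-15) + 4*(20) = 17
Dy = (-2)*[0*(-3) - (-3)*(-5)] - 6*[(-3)*(-3) - (-3)*2] + 4*[(-3)*(-5) - 0*2]
  = (-2)*(-15) - 6*(15) + 4*(15) = 0
Dz = (-2)*[4*(-5) - 0*(-2)] - 3*[(-3)*(-5) - 0*2] + 6*[(-3)*(-2) - 4*2]
  = (-2)*(-20) - 3*(15) + 6*(-2) = -17
x = Dx/D = 17/-17 = -1, y = Dy/D = 0/-17 = 0, z = Dz/D = -17/-17 = 1
Check eq1: (-2)(-1) + (3)(0) + (4)(1) = 6 = 6 ✓
Check eq2: (-3)(-1) + (4)(0) + (-3)(1) = 0 = 0 ✓
Check eq3: (2)(-1) + (-2)(0) + (-3)(1) = -5 = -5 ✓

x = -1, y = 0, z = 1


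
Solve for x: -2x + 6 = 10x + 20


Starting with: -2x + 6 = 10x + 20
Move all x terms to left: (-2 - 10)x = 20 - 6
Simplify: -12x = 14
Divide both sides by -12: x = -7/6

x = -7/6


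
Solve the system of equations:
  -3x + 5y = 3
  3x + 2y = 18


Using Cramer's rule:
Determinant D = (-3)(2) - (3)(5) = -6 - 15 = -21
Dx = (3)(2) - (18)(5) = 6 - 90 = -84
Dy = (-3)(18) - (3)(3) = -54 - 9 = -63
x = Dx/D = -84/-21 = 4
y = Dy/D = -63/-21 = 3

x = 4, y = 3


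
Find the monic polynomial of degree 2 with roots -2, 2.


A monic polynomial with roots -2, 2 is:
p(x) = (x + 2)(x - 2)
After multiplying by (x + 2): x + 2
After multiplying by (x - 2): x^2 - 4

x^2 - 4


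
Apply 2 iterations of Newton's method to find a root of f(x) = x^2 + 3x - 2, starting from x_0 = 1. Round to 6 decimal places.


Newton's method: x_(n+1) = x_n - f(x_n)/f'(x_n)
f(x) = x^2 + 3x - 2
f'(x) = 2x + 3

Iteration 1:
  f(1.000000) = 2.000000
  f'(1.000000) = 5.000000
  x_1 = 1.000000 - (2.000000)/(5.000000) = 0.600000

Iteration 2:
  f(0.600000) = 0.160000
  f'(0.600000) = 4.200000
  x_2 = 0.600000 - (0.160000)/(4.200000) = 0.561905

x_2 = 0.561905


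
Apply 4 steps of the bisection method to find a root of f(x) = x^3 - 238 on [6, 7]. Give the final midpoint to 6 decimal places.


f(x) = x^3 - 238
f(6) = -22 < 0
f(7) = 105 > 0

Step 1: midpoint = (6.000000 + 7.000000)/2 = 6.500000
  f(6.500000) = 36.625000
  f(mid) > 0, so root is in [6.000000, 6.500000]

Step 2: midpoint = (6.000000 + 6.500000)/2 = 6.250000
  f(6.250000) = 6.140625
  f(mid) > 0, so root is in [6.000000, 6.250000]

Step 3: midpoint = (6.000000 + 6.250000)/2 = 6.125000
  f(6.125000) = -8.216797
  f(mid) < 0, so root is in [6.125000, 6.250000]

Step 4: midpoint = (6.125000 + 6.250000)/2 = 6.187500
  f(6.187500) = -1.110596
  f(mid) < 0, so root is in [6.187500, 6.250000]

midpoint = 6.187500


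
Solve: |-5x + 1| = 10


An absolute value equation |expr| = 10 gives two cases:
Case 1: -5x + 1 = 10
  -5x = 9, so x = -9/5
Case 2: -5x + 1 = -10
  -5x = -11, so x = 11/5

x = -9/5, x = 11/5


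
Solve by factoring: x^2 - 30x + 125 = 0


We need two numbers that multiply to 125 and add to -30.
Those numbers are -25 and -5 (since (-25) * (-5) = 125 and (-25) + (-5) = -30).
So x^2 - 30x + 125 = (x - 25)(x - 5) = 0
Setting each factor to zero: x = 25 or x = 5

x = 5, x = 25


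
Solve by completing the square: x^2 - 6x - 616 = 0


Start: x^2 - 6x - 616 = 0
Move constant: x^2 - 6x = 616
Half of -6 is -3, squared is 9
Add 9 to both sides: x^2 - 6x + 9 = 625
(x - 3)^2 = 625
x - 3 = ±25
x = 3 + 25 = 28 or x = 3 - 25 = -22

x = -22, x = 28


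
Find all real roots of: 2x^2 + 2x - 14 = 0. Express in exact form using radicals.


Using the quadratic formula: x = (-b ± sqrt(b^2 - 4ac)) / (2a)
Here a = 2, b = 2, c = -14
Discriminant = b^2 - 4ac = 2^2 - 4(2)(-14) = 4 + 112 = 116
Since discriminant = 116 > 0, there are two real roots.
x = (-2 ± 2*sqrt(29)) / 4
Simplifying: x = (-1 ± sqrt(29)) / 2
Numerically: x ≈ 2.1926 or x ≈ -3.1926

x = (-1 + sqrt(29)) / 2 or x = (-1 - sqrt(29)) / 2


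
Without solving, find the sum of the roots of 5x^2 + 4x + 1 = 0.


By Vieta's formulas for ax^2 + bx + c = 0:
  Sum of roots = -b/a
  Product of roots = c/a

Here a = 5, b = 4, c = 1
Sum = -(4)/5 = -4/5
Product = 1/5 = 1/5

Sum = -4/5


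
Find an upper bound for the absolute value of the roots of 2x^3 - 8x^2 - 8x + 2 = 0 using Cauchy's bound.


Cauchy's bound: all roots r satisfy |r| <= 1 + max(|a_i/a_n|) for i = 0,...,n-1
where a_n is the leading coefficient.

Coefficients: [2, -8, -8, 2]
Leading coefficient a_n = 2
Ratios |a_i/a_n|: 4, 4, 1
Maximum ratio: 4
Cauchy's bound: |r| <= 1 + 4 = 5

Upper bound = 5


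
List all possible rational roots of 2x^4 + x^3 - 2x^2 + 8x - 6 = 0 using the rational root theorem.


Rational root theorem: possible roots are ±p/q where:
  p divides the constant term (-6): p ∈ {1, 2, 3, 6}
  q divides the leading coefficient (2): q ∈ {1, 2}

All possible rational roots: -6, -3, -2, -3/2, -1, -1/2, 1/2, 1, 3/2, 2, 3, 6

-6, -3, -2, -3/2, -1, -1/2, 1/2, 1, 3/2, 2, 3, 6


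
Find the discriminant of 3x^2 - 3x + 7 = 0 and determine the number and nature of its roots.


For ax^2 + bx + c = 0, discriminant D = b^2 - 4ac
Here a = 3, b = -3, c = 7
D = (-3)^2 - 4(3)(7) = 9 - 84 = -75

D = -75 < 0
The equation has no real roots (2 complex conjugate roots).

Discriminant = -75, no real roots (2 complex conjugate roots)


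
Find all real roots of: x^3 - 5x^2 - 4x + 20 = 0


Let p(x) = x^3 - 5x^2 - 4x + 20. By the rational root theorem (leading coefficient 1), any rational root is an integer divisor of 20: try ±1, ±2, ... in turn.
Test x = 1: value = 12 ≠ 0.
Test x = -1: value = 18 ≠ 0.
Test x = 2: value = 0 ✓, so (x - 2) is a factor.
Synthetic division by (x - 2): bring down 1; 1(2) - 5 = -3; (-3)(2) - 4 = -10; (-10)(2) + 20 = 0 → quotient x^2 - 3x - 10, remainder 0.
Solve the quadratic x^2 - 3x - 10 = 0: discriminant = (-3)^2 - 4(1)(-10) = 9 + 40 = 49.
sqrt(49) = 7, so x = (3 ± 7)/2: x = 5 or x = -2.

x = -2, x = 2, x = 5


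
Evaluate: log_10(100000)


We need the exponent such that 10^? = 100000
10^5 = 100000
Therefore log_10(100000) = 5

5


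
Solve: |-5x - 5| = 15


An absolute value equation |expr| = 15 gives two cases:
Case 1: -5x - 5 = 15
  -5x = 20, so x = -4
Case 2: -5x - 5 = -15
  -5x = -10, so x = 2

x = -4, x = 2


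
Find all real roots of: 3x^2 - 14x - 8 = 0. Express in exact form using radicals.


Using the quadratic formula: x = (-b ± sqrt(b^2 - 4ac)) / (2a)
Here a = 3, b = -14, c = -8
Discriminant = b^2 - 4ac = (-14)^2 - 4(3)(-8) = 196 + 96 = 292
Since discriminant = 292 > 0, there are two real roots.
x = (14 ± 2*sqrt(73)) / 6
Simplifying: x = (7 ± sqrt(73)) / 3
Numerically: x ≈ 5.1813 or x ≈ -0.5147

x = (7 + sqrt(73)) / 3 or x = (7 - sqrt(73)) / 3


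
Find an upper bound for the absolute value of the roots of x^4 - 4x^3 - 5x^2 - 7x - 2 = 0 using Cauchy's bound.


Cauchy's bound: all roots r satisfy |r| <= 1 + max(|a_i/a_n|) for i = 0,...,n-1
where a_n is the leading coefficient.

Coefficients: [1, -4, -5, -7, -2]
Leading coefficient a_n = 1
Ratios |a_i/a_n|: 4, 5, 7, 2
Maximum ratio: 7
Cauchy's bound: |r| <= 1 + 7 = 8

Upper bound = 8


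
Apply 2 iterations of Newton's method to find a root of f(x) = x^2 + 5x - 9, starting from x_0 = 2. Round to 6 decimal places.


Newton's method: x_(n+1) = x_n - f(x_n)/f'(x_n)
f(x) = x^2 + 5x - 9
f'(x) = 2x + 5

Iteration 1:
  f(2.000000) = 5.000000
  f'(2.000000) = 9.000000
  x_1 = 2.000000 - (5.000000)/(9.000000) = 1.444444

Iteration 2:
  f(1.444444) = 0.308642
  f'(1.444444) = 7.888889
  x_2 = 1.444444 - (0.308642)/(7.888889) = 1.405321

x_2 = 1.405321


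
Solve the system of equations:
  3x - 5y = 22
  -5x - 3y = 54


Using Cramer's rule:
Determinant D = (3)(-3) - (-5)(-5) = -9 - 25 = -34
Dx = (22)(-3) - (54)(-5) = -66 + 270 = 204
Dy = (3)(54) - (-5)(22) = 162 + 110 = 272
x = Dx/D = 204/-34 = -6
y = Dy/D = 272/-34 = -8

x = -6, y = -8


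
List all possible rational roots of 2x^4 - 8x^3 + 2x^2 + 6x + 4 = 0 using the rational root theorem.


Rational root theorem: possible roots are ±p/q where:
  p divides the constant term (4): p ∈ {1, 2, 4}
  q divides the leading coefficient (2): q ∈ {1, 2}

All possible rational roots: -4, -2, -1, -1/2, 1/2, 1, 2, 4

-4, -2, -1, -1/2, 1/2, 1, 2, 4


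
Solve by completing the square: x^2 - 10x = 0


Start: x^2 - 10x + 0 = 0
Move constant: x^2 - 10x = 0
Half of -10 is -5, squared is 25
Add 25 to both sides: x^2 - 10x + 25 = 25
(x - 5)^2 = 25
x - 5 = ±5
x = 5 + 5 = 10 or x = 5 - 5 = 0

x = 0, x = 10


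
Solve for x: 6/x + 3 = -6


Subtract 3 from both sides: 6/x = -9
Multiply both sides by x: 6 = -9 * x
Divide by -9: x = -2/3

x = -2/3


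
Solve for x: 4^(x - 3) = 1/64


Express both sides with the same base.
1/64 = 4^(-3)
Since the bases match, equate exponents: x - 3 = -3
So x = -3 - (-3) = 0

x = 0


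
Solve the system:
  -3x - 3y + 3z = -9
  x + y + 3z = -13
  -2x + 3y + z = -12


Using Cramer's rule. Expand each determinant along the first row.
D  = (-3)*[1*1 - 3*3] - (-3)*[1*1 - 3*(-2)] + 3*[1*3 - 1*(-2)]
  = (-3)*(-8) - (-3)*(7) + 3*(5) = 60
Dx = (-9)*[1*1 - 3*3] - (-3)*[(-13)*1 - 3*(-12)] + 3*[(-13)*3 - 1*(-12)]
  = (-9)*(-8) - (-3)*(23) + 3*(-27) = 60
Dy = (-3)*[(-13)*1 - 3*(-12)] - (-9)*[1*1 - 3*(-2)] + 3*[1*(-12) - (-13)*(-2)]
  = (-3)*(23) - (-9)*(7) + 3*(-38) = -120
Dz = (-3)*[1*(-12) - (-13)*3] - (-3)*[1*(-12) - (-13)*(-2)] + (-9)*[1*3 - 1*(-2)]
  = (-3)*(27) - (-3)*(-38) + (-9)*(5) = -240
x = Dx/D = 60/60 = 1, y = Dy/D = -120/60 = -2, z = Dz/D = -240/60 = -4
Check eq1: (-3)(1) + (-3)(-2) + (3)(-4) = -9 = -9 ✓
Check eq2: (1)(1) + (1)(-2) + (3)(-4) = -13 = -13 ✓
Check eq3: (-2)(1) + (3)(-2) + (1)(-4) = -12 = -12 ✓

x = 1, y = -2, z = -4


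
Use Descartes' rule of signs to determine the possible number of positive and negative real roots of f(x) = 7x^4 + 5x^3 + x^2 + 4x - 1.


Descartes' rule of signs:

For positive roots, count sign changes in f(x) = 7x^4 + 5x^3 + x^2 + 4x - 1:
Signs of coefficients: +, +, +, +, -
Number of sign changes: 1
Possible positive real roots: 1

For negative roots, examine f(-x) = 7x^4 - 5x^3 + x^2 - 4x - 1:
Signs of coefficients: +, -, +, -, -
Number of sign changes: 3
Possible negative real roots: 3, 1

Positive roots: 1; Negative roots: 3 or 1


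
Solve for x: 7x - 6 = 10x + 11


Starting with: 7x - 6 = 10x + 11
Move all x terms to left: (7 - 10)x = 11 + 6
Simplify: -3x = 17
Divide both sides by -3: x = -17/3

x = -17/3


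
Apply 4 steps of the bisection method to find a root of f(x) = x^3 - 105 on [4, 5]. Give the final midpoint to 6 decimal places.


f(x) = x^3 - 105
f(4) = -41 < 0
f(5) = 20 > 0

Step 1: midpoint = (4.000000 + 5.000000)/2 = 4.500000
  f(4.500000) = -13.875000
  f(mid) < 0, so root is in [4.500000, 5.000000]

Step 2: midpoint = (4.500000 + 5.000000)/2 = 4.750000
  f(4.750000) = 2.171875
  f(mid) > 0, so root is in [4.500000, 4.750000]

Step 3: midpoint = (4.500000 + 4.750000)/2 = 4.625000
  f(4.625000) = -6.068359
  f(mid) < 0, so root is in [4.625000, 4.750000]

Step 4: midpoint = (4.625000 + 4.750000)/2 = 4.687500
  f(4.687500) = -2.003174
  f(mid) < 0, so root is in [4.687500, 4.750000]

midpoint = 4.687500


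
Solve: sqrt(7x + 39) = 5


Square both sides: 7x + 39 = 5^2 = 25
7x = 25 - 39 = -14
x = -2
Check: sqrt(7*(-2) + 39) = sqrt(25) = 5 ✓

x = -2


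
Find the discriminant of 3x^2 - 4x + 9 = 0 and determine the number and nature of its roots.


For ax^2 + bx + c = 0, discriminant D = b^2 - 4ac
Here a = 3, b = -4, c = 9
D = (-4)^2 - 4(3)(9) = 16 - 108 = -92

D = -92 < 0
The equation has no real roots (2 complex conjugate roots).

Discriminant = -92, no real roots (2 complex conjugate roots)


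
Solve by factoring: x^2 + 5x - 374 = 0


We need two numbers that multiply to -374 and add to 5.
Those numbers are 22 and -17 (since 22 * (-17) = -374 and 22 + (-17) = 5).
So x^2 + 5x - 374 = (x + 22)(x - 17) = 0
Setting each factor to zero: x = -22 or x = 17

x = -22, x = 17


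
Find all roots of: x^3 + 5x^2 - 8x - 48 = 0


Let p(x) = x^3 + 5x^2 - 8x - 48. By the rational root theorem (leading coefficient 1), any rational root is an integer divisor of 48: try ±1, ±2, ... in turn.
Test x = 1: value = -50 ≠ 0.
Test x = -1: value = -36 ≠ 0.
Test x = 2: value = -36 ≠ 0.
Test x = -2: value = -20 ≠ 0.
Test x = 3: value = 0 ✓, so (x - 3) is a factor.
Synthetic division by (x - 3): bring down 1; 1(3) + 5 = 8; 8(3) - 8 = 16; 16(3) - 48 = 0 → quotient x^2 + 8x + 16, remainder 0.
Solve the quadratic x^2 + 8x + 16 = 0: discriminant = 8^2 - 4(1)(16) = 64 - 64 = 0.
Discriminant = 0, so a double root: x = -8/2 = -4.
Collecting all roots found:

x = -4 (multiplicity 2), x = 3


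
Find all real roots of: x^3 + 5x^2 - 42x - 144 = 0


Let p(x) = x^3 + 5x^2 - 42x - 144. By the rational root theorem (leading coefficient 1), any rational root is an integer divisor of 144: try ±1, ±2, ... in turn.
Test x = 1: value = -180 ≠ 0.
Test x = -1: value = -98 ≠ 0.
Test x = 2: value = -200 ≠ 0.
Test x = -2: value = -48 ≠ 0.
Test x = 3: value = -198 ≠ 0.
Test x = -3: value = 0 ✓, so (x + 3) is a factor.
Synthetic division by (x + 3): bring down 1; 1(-3) + 5 = 2; 2(-3) - 42 = -48; (-48)(-3) - 144 = 0 → quotient x^2 + 2x - 48, remainder 0.
Solve the quadratic x^2 + 2x - 48 = 0: discriminant = 2^2 - 4(1)(-48) = 4 + 192 = 196.
sqrt(196) = 14, so x = (-2 ± 14)/2: x = 6 or x = -8.

x = -8, x = -3, x = 6


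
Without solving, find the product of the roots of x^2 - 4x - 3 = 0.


By Vieta's formulas for ax^2 + bx + c = 0:
  Sum of roots = -b/a
  Product of roots = c/a

Here a = 1, b = -4, c = -3
Sum = -(-4)/1 = 4
Product = -3/1 = -3

Product = -3


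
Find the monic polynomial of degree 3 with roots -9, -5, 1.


A monic polynomial with roots -9, -5, 1 is:
p(x) = (x + 9)(x + 5)(x - 1)
After multiplying by (x + 9): x + 9
After multiplying by (x + 5): x^2 + 14x + 45
After multiplying by (x - 1): x^3 + 13x^2 + 31x - 45

x^3 + 13x^2 + 31x - 45


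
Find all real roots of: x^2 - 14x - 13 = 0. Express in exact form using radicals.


Using the quadratic formula: x = (-b ± sqrt(b^2 - 4ac)) / (2a)
Here a = 1, b = -14, c = -13
Discriminant = b^2 - 4ac = (-14)^2 - 4(1)(-13) = 196 + 52 = 248
Since discriminant = 248 > 0, there are two real roots.
x = (14 ± 2*sqrt(62)) / 2
Simplifying: x = 7 ± sqrt(62)
Numerically: x ≈ 14.8740 or x ≈ -0.8740

x = 7 + sqrt(62) or x = 7 - sqrt(62)


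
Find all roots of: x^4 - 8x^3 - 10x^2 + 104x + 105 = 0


Let p(x) = x^4 - 8x^3 - 10x^2 + 104x + 105. By the rational root theorem (leading coefficient 1), any rational root is an integer divisor of 105: try ±1, ±2, ... in turn.
Test x = 1: value = 192 ≠ 0.
Test x = -1: value = 0 ✓, so (x + 1) is a factor.
Synthetic division by (x + 1): bring down 1; 1(-1) - 8 = -9; (-9)(-1) - 10 = -1; (-1)(-1) + 104 = 105; 105(-1) + 105 = 0 → quotient x^3 - 9x^2 - x + 105, remainder 0.
Continue with the quotient x^3 - 9x^2 - x + 105 (candidates must divide 105; re-test x = -1 first in case it repeats).
Test x = -1: value = 96 ≠ 0.
Test x = 3: value = 48 ≠ 0.
Test x = -3: value = 0 ✓, so (x + 3) is a factor.
Synthetic division by (x + 3): bring down 1; 1(-3) - 9 = -12; (-12)(-3) - 1 = 35; 35(-3) + 105 = 0 → quotient x^2 - 12x + 35, remainder 0.
Solve the quadratic x^2 - 12x + 35 = 0: discriminant = (-12)^2 - 4(1)(35) = 144 - 140 = 4.
sqrt(4) = 2, so x = (12 ± 2)/2: x = 7 or x = 5.
Collecting all roots found:

x = -3, x = -1, x = 5, x = 7


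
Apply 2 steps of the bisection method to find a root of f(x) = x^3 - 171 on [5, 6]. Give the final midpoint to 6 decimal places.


f(x) = x^3 - 171
f(5) = -46 < 0
f(6) = 45 > 0

Step 1: midpoint = (5.000000 + 6.000000)/2 = 5.500000
  f(5.500000) = -4.625000
  f(mid) < 0, so root is in [5.500000, 6.000000]

Step 2: midpoint = (5.500000 + 6.000000)/2 = 5.750000
  f(5.750000) = 19.109375
  f(mid) > 0, so root is in [5.500000, 5.750000]

midpoint = 5.750000


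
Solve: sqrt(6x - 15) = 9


Square both sides: 6x - 15 = 9^2 = 81
6x = 81 + 15 = 96
x = 16
Check: sqrt(6*16 - 15) = sqrt(81) = 9 ✓

x = 16


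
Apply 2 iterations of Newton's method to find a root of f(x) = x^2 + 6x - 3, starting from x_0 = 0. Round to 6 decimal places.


Newton's method: x_(n+1) = x_n - f(x_n)/f'(x_n)
f(x) = x^2 + 6x - 3
f'(x) = 2x + 6

Iteration 1:
  f(0.000000) = -3.000000
  f'(0.000000) = 6.000000
  x_1 = 0.000000 - (-3.000000)/(6.000000) = 0.500000

Iteration 2:
  f(0.500000) = 0.250000
  f'(0.500000) = 7.000000
  x_2 = 0.500000 - (0.250000)/(7.000000) = 0.464286

x_2 = 0.464286


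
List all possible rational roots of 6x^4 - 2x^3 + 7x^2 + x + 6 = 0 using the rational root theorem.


Rational root theorem: possible roots are ±p/q where:
  p divides the constant term (6): p ∈ {1, 2, 3, 6}
  q divides the leading coefficient (6): q ∈ {1, 2, 3, 6}

All possible rational roots: -6, -3, -2, -3/2, -1, -2/3, -1/2, -1/3, -1/6, 1/6, 1/3, 1/2, 2/3, 1, 3/2, 2, 3, 6

-6, -3, -2, -3/2, -1, -2/3, -1/2, -1/3, -1/6, 1/6, 1/3, 1/2, 2/3, 1, 3/2, 2, 3, 6


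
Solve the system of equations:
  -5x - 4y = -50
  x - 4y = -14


Using Cramer's rule:
Determinant D = (-5)(-4) - (1)(-4) = 20 + 4 = 24
Dx = (-50)(-4) - (-14)(-4) = 200 - 56 = 144
Dy = (-5)(-14) - (1)(-50) = 70 + 50 = 120
x = Dx/D = 144/24 = 6
y = Dy/D = 120/24 = 5

x = 6, y = 5


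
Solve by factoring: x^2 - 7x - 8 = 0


We need two numbers that multiply to -8 and add to -7.
Those numbers are 1 and -8 (since 1 * (-8) = -8 and 1 + (-8) = -7).
So x^2 - 7x - 8 = (x + 1)(x - 8) = 0
Setting each factor to zero: x = -1 or x = 8

x = -1, x = 8


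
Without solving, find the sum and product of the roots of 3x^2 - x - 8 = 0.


By Vieta's formulas for ax^2 + bx + c = 0:
  Sum of roots = -b/a
  Product of roots = c/a

Here a = 3, b = -1, c = -8
Sum = -(-1)/3 = 1/3
Product = -8/3 = -8/3

Sum = 1/3, Product = -8/3


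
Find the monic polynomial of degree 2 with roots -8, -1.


A monic polynomial with roots -8, -1 is:
p(x) = (x + 8)(x + 1)
After multiplying by (x + 8): x + 8
After multiplying by (x + 1): x^2 + 9x + 8

x^2 + 9x + 8


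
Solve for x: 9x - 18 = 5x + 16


Starting with: 9x - 18 = 5x + 16
Move all x terms to left: (9 - 5)x = 16 + 18
Simplify: 4x = 34
Divide both sides by 4: x = 17/2

x = 17/2
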